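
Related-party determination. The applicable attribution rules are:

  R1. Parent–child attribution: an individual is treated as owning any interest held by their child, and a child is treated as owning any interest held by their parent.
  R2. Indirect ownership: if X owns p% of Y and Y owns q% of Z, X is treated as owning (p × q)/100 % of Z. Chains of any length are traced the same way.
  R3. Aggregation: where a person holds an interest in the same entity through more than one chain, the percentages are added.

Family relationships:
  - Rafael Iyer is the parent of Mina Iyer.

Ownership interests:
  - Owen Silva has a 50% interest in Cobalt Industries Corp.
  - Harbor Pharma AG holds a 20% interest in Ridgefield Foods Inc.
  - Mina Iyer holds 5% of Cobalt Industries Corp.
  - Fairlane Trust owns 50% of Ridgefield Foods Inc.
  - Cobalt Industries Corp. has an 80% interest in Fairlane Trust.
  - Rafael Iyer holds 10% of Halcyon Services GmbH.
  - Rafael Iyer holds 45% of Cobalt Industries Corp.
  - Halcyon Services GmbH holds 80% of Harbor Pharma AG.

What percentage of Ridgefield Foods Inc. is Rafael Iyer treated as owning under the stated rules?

By parent–child attribution (R1), Rafael Iyer is treated as also owning Mina Iyer's interest in Cobalt Industries Corp, giving 45% + 5% = 50%.
Chain via Cobalt Industries Corp. → Fairlane Trust (R2): 50% × 80% × 50% = 20% of Ridgefield Foods Inc.
Chain via Halcyon Services GmbH → Harbor Pharma AG (R2): 10% × 80% × 20% = 1.6% of Ridgefield Foods Inc.
Aggregating (R3): 20% + 1.6% = 21.6%.

21.6%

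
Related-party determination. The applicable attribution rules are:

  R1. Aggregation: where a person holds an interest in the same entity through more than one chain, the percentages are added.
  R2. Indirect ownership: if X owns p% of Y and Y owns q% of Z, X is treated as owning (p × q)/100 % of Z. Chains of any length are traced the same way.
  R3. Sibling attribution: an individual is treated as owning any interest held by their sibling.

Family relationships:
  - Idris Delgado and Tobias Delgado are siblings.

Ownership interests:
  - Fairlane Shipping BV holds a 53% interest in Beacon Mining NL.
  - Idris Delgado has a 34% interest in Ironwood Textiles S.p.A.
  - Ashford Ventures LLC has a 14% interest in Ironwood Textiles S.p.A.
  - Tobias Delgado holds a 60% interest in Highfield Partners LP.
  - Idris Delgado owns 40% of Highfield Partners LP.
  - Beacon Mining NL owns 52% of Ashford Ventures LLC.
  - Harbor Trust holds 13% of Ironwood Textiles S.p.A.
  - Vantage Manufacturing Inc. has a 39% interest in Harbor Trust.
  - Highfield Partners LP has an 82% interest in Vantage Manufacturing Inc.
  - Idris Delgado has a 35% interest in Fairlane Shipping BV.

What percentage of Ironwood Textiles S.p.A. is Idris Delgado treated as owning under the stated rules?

39.50784%

By sibling attribution (R3), Idris Delgado is treated as also owning Tobias Delgado's interest in Highfield Partners LP, giving 40% + 60% = 100%.
Chain via Fairlane Shipping BV → Beacon Mining NL → Ashford Ventures LLC (R2): 35% × 53% × 52% × 14% = 1.35044% of Ironwood Textiles S.p.A.
Chain via Highfield Partners LP → Vantage Manufacturing Inc. → Harbor Trust (R2): 100% × 82% × 39% × 13% = 4.1574% of Ironwood Textiles S.p.A.
Direct interest in Ironwood Textiles S.p.A: 34%.
Aggregating (R1): 1.35044% + 4.1574% + 34% = 39.50784%.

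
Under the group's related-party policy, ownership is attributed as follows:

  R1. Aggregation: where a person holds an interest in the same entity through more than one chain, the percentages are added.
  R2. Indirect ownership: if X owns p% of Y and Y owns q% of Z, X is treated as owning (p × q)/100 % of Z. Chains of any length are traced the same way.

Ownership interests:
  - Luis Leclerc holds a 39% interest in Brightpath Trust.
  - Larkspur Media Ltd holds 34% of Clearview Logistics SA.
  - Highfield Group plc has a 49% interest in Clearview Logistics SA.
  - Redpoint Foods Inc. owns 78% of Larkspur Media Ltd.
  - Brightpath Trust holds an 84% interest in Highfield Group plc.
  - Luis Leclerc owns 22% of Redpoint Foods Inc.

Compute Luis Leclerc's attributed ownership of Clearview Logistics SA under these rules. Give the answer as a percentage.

21.8868%

Chain via Brightpath Trust → Highfield Group plc (R2): 39% × 84% × 49% = 16.0524% of Clearview Logistics SA.
Chain via Redpoint Foods Inc. → Larkspur Media Ltd (R2): 22% × 78% × 34% = 5.8344% of Clearview Logistics SA.
Aggregating (R1): 16.0524% + 5.8344% = 21.8868%.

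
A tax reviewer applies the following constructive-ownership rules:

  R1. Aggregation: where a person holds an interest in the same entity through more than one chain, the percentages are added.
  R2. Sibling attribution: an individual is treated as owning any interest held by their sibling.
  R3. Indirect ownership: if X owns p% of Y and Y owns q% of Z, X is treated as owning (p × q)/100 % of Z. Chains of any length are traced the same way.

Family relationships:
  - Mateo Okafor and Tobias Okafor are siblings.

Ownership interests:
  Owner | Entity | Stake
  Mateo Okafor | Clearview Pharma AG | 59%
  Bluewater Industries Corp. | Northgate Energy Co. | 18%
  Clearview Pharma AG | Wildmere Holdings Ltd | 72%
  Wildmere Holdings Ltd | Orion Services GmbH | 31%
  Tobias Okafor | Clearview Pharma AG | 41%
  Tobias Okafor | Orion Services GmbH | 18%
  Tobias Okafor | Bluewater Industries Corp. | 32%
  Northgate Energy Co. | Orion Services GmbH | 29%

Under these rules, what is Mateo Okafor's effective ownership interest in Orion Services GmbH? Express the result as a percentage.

41.9904%

By sibling attribution (R2), Mateo Okafor is treated as also owning Tobias Okafor's interest in Clearview Pharma AG, giving 59% + 41% = 100%.
By sibling attribution (R2), Mateo Okafor is treated as owning Tobias Okafor's 32% interest in Bluewater Industries Corp.
By sibling attribution (R2), Mateo Okafor is treated as owning Tobias Okafor's 18% interest in Orion Services GmbH.
Chain via Clearview Pharma AG → Wildmere Holdings Ltd (R3): 100% × 72% × 31% = 22.32% of Orion Services GmbH.
Chain via Bluewater Industries Corp. → Northgate Energy Co. (R3): 32% × 18% × 29% = 1.6704% of Orion Services GmbH.
Direct interest in Orion Services GmbH: 18%.
Aggregating (R1): 22.32% + 1.6704% + 18% = 41.9904%.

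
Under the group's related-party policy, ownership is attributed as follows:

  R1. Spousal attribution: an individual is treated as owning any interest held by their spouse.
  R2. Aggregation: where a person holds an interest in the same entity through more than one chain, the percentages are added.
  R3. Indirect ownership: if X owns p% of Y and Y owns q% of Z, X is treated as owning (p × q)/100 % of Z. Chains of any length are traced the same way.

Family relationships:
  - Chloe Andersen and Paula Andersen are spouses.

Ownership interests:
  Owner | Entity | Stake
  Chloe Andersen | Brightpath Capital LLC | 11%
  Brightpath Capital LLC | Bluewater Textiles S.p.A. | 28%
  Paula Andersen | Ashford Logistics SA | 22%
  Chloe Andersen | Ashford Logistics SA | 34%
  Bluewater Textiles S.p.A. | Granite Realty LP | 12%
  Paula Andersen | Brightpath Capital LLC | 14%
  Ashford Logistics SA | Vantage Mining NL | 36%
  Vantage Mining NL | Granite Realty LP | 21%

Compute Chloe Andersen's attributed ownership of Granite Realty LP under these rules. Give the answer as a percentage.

5.0736%

By spousal attribution (R1), Chloe Andersen is treated as also owning Paula Andersen's interest in Ashford Logistics SA, giving 34% + 22% = 56%.
By spousal attribution (R1), Chloe Andersen is treated as also owning Paula Andersen's interest in Brightpath Capital LLC, giving 11% + 14% = 25%.
Chain via Ashford Logistics SA → Vantage Mining NL (R3): 56% × 36% × 21% = 4.2336% of Granite Realty LP.
Chain via Brightpath Capital LLC → Bluewater Textiles S.p.A. (R3): 25% × 28% × 12% = 0.84% of Granite Realty LP.
Aggregating (R2): 4.2336% + 0.84% = 5.0736%.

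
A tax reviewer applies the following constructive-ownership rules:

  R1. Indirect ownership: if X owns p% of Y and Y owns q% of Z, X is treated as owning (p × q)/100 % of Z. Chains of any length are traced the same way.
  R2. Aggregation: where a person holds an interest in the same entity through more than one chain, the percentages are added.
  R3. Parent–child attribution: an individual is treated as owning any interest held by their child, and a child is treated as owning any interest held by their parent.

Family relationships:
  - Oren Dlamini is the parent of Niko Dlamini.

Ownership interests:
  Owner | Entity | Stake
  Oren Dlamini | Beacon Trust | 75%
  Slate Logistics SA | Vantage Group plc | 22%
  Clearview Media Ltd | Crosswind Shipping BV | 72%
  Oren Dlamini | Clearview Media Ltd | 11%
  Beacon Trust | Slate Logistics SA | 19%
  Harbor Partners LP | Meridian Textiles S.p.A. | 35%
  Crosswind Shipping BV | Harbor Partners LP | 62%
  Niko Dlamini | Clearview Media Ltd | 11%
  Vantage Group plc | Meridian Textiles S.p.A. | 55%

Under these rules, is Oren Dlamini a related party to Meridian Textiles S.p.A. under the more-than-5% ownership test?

Yes

By parent–child attribution (R3), Oren Dlamini is treated as also owning Niko Dlamini's interest in Clearview Media Ltd, giving 11% + 11% = 22%.
Chain via Beacon Trust → Slate Logistics SA → Vantage Group plc (R1): 75% × 19% × 22% × 55% = 1.72425% of Meridian Textiles S.p.A.
Chain via Clearview Media Ltd → Crosswind Shipping BV → Harbor Partners LP (R1): 22% × 72% × 62% × 35% = 3.43728% of Meridian Textiles S.p.A.
Aggregating (R2): 1.72425% + 3.43728% = 5.16153%.
5.16153% exceeds the 5% threshold, so Oren is a related party to Meridian Textiles S.p.A.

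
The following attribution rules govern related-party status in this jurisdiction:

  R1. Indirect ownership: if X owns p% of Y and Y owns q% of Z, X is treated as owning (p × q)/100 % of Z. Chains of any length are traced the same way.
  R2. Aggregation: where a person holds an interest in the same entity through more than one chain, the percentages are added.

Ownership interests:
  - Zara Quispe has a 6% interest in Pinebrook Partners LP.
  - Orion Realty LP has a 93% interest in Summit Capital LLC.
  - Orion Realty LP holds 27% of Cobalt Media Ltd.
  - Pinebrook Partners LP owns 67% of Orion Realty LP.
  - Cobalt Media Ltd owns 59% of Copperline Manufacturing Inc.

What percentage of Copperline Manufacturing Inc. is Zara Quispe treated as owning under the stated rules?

0.640386%

Chain via Pinebrook Partners LP → Orion Realty LP → Cobalt Media Ltd (R1): 6% × 67% × 27% × 59% = 0.640386% of Copperline Manufacturing Inc.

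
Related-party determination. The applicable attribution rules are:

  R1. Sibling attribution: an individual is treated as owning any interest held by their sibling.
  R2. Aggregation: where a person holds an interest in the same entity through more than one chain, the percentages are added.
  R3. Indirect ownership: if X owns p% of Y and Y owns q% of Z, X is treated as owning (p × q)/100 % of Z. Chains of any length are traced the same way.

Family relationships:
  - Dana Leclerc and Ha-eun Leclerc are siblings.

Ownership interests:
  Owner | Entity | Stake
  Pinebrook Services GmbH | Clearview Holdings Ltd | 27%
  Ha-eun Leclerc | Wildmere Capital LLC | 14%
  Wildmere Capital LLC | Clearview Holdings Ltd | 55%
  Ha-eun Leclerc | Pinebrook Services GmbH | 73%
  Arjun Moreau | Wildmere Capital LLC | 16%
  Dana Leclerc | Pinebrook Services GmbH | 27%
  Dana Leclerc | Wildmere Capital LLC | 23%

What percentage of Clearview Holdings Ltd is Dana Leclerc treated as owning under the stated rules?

47.35%

By sibling attribution (R1), Dana Leclerc is treated as also owning Ha-eun Leclerc's interest in Pinebrook Services GmbH, giving 27% + 73% = 100%.
By sibling attribution (R1), Dana Leclerc is treated as also owning Ha-eun Leclerc's interest in Wildmere Capital LLC, giving 23% + 14% = 37%.
Chain via Pinebrook Services GmbH (R3): 100% × 27% = 27% of Clearview Holdings Ltd.
Chain via Wildmere Capital LLC (R3): 37% × 55% = 20.35% of Clearview Holdings Ltd.
Aggregating (R2): 27% + 20.35% = 47.35%.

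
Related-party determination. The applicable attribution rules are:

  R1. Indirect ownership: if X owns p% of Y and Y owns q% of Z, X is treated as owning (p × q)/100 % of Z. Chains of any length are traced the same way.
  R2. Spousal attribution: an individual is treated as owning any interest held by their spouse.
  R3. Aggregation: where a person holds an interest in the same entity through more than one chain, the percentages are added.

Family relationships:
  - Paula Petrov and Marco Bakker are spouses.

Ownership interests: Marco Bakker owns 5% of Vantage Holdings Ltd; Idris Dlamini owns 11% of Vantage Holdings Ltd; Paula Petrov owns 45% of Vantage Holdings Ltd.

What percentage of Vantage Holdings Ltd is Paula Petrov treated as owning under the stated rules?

By spousal attribution (R2), Paula Petrov is treated as also owning Marco Bakker's interest in Vantage Holdings Ltd, giving 45% + 5% = 50%.
Direct interest in Vantage Holdings Ltd: 50%.

50%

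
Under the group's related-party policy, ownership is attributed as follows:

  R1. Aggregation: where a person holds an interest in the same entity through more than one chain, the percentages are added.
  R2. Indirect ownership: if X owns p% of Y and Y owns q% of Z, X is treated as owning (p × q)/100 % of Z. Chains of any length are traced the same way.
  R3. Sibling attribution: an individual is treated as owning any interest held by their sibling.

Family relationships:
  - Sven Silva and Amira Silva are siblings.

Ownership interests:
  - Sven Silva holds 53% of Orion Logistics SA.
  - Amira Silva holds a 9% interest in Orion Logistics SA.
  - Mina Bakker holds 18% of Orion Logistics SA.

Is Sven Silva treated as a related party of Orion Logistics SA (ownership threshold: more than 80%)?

No

By sibling attribution (R3), Sven Silva is treated as also owning Amira Silva's interest in Orion Logistics SA, giving 53% + 9% = 62%.
Direct interest in Orion Logistics SA: 62%.
62% does not exceed the 80% threshold, so Sven is not a related party to Orion Logistics SA.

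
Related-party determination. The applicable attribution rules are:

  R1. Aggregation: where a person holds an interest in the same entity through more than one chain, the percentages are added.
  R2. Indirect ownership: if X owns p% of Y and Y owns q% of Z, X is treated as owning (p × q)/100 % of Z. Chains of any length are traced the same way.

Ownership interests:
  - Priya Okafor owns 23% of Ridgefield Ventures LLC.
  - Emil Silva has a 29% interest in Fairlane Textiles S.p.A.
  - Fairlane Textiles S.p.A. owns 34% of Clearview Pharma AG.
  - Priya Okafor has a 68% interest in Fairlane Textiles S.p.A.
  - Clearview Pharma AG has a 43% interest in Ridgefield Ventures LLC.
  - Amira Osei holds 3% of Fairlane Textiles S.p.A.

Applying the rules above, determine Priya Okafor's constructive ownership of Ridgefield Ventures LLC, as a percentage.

32.9416%

Chain via Fairlane Textiles S.p.A. → Clearview Pharma AG (R2): 68% × 34% × 43% = 9.9416% of Ridgefield Ventures LLC.
Direct interest in Ridgefield Ventures LLC: 23%.
Aggregating (R1): 9.9416% + 23% = 32.9416%.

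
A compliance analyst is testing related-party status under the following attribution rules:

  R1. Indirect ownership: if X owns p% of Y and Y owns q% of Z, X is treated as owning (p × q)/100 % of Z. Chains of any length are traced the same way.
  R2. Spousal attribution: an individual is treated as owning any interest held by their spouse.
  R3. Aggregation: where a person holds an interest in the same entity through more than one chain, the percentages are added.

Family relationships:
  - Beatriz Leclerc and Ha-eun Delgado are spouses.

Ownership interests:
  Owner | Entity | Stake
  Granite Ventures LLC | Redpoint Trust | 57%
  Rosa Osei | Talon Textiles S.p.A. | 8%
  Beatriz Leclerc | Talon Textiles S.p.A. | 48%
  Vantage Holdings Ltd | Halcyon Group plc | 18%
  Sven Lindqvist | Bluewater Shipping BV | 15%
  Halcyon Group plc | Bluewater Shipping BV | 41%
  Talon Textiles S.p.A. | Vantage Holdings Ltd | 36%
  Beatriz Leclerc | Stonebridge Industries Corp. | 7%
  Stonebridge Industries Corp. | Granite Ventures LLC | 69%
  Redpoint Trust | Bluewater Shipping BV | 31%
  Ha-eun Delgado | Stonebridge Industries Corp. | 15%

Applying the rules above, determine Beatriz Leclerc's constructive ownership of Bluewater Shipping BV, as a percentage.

3.95757%

By spousal attribution (R2), Beatriz Leclerc is treated as also owning Ha-eun Delgado's interest in Stonebridge Industries Corp, giving 7% + 15% = 22%.
Chain via Talon Textiles S.p.A. → Vantage Holdings Ltd → Halcyon Group plc (R1): 48% × 36% × 18% × 41% = 1.275264% of Bluewater Shipping BV.
Chain via Stonebridge Industries Corp. → Granite Ventures LLC → Redpoint Trust (R1): 22% × 69% × 57% × 31% = 2.682306% of Bluewater Shipping BV.
Aggregating (R3): 1.275264% + 2.682306% = 3.95757%.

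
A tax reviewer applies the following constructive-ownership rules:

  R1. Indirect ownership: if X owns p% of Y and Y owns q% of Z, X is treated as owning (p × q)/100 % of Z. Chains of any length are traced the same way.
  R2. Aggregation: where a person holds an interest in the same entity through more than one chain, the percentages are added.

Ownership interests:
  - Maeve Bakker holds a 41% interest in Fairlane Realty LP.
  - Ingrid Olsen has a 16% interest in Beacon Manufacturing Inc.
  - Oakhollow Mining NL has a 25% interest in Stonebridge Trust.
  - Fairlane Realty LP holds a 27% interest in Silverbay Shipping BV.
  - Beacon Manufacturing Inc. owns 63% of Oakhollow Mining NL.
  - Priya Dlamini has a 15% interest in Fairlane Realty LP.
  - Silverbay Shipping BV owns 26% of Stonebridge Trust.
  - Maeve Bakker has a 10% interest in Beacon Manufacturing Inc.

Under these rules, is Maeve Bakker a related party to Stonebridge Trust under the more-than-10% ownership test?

Chain via Beacon Manufacturing Inc. → Oakhollow Mining NL (R1): 10% × 63% × 25% = 1.575% of Stonebridge Trust.
Chain via Fairlane Realty LP → Silverbay Shipping BV (R1): 41% × 27% × 26% = 2.8782% of Stonebridge Trust.
Aggregating (R2): 1.575% + 2.8782% = 4.4532%.
4.4532% does not exceed the 10% threshold, so Maeve is not a related party to Stonebridge Trust.

No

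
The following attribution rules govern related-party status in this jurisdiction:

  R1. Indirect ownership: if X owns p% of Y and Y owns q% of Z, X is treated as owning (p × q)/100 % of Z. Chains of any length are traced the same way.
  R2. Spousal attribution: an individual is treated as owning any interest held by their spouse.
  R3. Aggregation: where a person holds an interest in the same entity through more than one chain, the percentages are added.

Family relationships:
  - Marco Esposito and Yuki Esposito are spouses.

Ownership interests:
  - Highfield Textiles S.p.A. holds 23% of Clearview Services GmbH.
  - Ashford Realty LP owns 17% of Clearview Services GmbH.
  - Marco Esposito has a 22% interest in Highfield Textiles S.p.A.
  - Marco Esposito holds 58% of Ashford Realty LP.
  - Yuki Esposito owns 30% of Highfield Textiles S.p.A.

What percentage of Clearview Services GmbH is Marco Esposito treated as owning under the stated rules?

By spousal attribution (R2), Marco Esposito is treated as also owning Yuki Esposito's interest in Highfield Textiles S.p.A, giving 22% + 30% = 52%.
Chain via Highfield Textiles S.p.A. (R1): 52% × 23% = 11.96% of Clearview Services GmbH.
Chain via Ashford Realty LP (R1): 58% × 17% = 9.86% of Clearview Services GmbH.
Aggregating (R3): 11.96% + 9.86% = 21.82%.

21.82%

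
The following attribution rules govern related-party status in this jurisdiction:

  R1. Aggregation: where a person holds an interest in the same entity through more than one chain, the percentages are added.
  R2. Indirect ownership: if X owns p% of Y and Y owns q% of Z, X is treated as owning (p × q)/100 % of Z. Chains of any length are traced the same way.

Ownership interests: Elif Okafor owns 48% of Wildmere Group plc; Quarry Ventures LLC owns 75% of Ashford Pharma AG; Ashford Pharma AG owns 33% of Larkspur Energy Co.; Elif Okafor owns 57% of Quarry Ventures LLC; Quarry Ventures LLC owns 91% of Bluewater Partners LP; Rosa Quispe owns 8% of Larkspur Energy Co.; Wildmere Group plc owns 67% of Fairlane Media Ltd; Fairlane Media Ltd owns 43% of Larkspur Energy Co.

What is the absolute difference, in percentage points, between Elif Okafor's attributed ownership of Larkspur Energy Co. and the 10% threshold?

17.9363

Chain via Quarry Ventures LLC → Ashford Pharma AG (R2): 57% × 75% × 33% = 14.1075% of Larkspur Energy Co.
Chain via Wildmere Group plc → Fairlane Media Ltd (R2): 48% × 67% × 43% = 13.8288% of Larkspur Energy Co.
Aggregating (R1): 14.1075% + 13.8288% = 27.9363%.
27.9363% exceeds the 10% threshold by 17.9363 percentage points.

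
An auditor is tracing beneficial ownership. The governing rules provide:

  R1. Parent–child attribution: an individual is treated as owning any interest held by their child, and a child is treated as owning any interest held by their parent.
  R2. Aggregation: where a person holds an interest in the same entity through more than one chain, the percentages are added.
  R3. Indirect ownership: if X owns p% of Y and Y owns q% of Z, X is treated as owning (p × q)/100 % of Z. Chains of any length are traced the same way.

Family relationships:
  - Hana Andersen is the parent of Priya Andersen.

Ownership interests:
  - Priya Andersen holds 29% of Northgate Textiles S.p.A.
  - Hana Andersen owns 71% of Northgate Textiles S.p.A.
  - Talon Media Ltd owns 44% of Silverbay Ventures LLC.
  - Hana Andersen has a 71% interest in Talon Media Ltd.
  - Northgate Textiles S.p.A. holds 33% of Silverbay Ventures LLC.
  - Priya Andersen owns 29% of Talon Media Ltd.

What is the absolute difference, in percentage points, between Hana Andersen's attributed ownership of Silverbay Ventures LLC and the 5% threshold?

72

By parent–child attribution (R1), Hana Andersen is treated as also owning Priya Andersen's interest in Northgate Textiles S.p.A, giving 71% + 29% = 100%.
By parent–child attribution (R1), Hana Andersen is treated as also owning Priya Andersen's interest in Talon Media Ltd, giving 71% + 29% = 100%.
Chain via Northgate Textiles S.p.A. (R3): 100% × 33% = 33% of Silverbay Ventures LLC.
Chain via Talon Media Ltd (R3): 100% × 44% = 44% of Silverbay Ventures LLC.
Aggregating (R2): 33% + 44% = 77%.
77% exceeds the 5% threshold by 72 percentage points.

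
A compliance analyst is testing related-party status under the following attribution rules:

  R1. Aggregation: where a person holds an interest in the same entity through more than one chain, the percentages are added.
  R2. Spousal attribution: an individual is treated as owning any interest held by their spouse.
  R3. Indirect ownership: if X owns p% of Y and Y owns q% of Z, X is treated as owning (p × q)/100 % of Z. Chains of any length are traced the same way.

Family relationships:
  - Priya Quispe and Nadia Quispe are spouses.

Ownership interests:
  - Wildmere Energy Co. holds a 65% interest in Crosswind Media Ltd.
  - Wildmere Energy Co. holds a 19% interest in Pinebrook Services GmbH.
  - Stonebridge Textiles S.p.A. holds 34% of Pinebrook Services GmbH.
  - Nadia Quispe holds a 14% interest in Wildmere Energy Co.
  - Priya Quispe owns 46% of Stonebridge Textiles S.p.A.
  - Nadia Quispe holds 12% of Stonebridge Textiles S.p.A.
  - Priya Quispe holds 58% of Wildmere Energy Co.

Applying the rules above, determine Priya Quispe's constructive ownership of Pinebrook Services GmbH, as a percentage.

By spousal attribution (R2), Priya Quispe is treated as also owning Nadia Quispe's interest in Wildmere Energy Co, giving 58% + 14% = 72%.
By spousal attribution (R2), Priya Quispe is treated as also owning Nadia Quispe's interest in Stonebridge Textiles S.p.A, giving 46% + 12% = 58%.
Chain via Wildmere Energy Co. (R3): 72% × 19% = 13.68% of Pinebrook Services GmbH.
Chain via Stonebridge Textiles S.p.A. (R3): 58% × 34% = 19.72% of Pinebrook Services GmbH.
Aggregating (R1): 13.68% + 19.72% = 33.4%.

33.4%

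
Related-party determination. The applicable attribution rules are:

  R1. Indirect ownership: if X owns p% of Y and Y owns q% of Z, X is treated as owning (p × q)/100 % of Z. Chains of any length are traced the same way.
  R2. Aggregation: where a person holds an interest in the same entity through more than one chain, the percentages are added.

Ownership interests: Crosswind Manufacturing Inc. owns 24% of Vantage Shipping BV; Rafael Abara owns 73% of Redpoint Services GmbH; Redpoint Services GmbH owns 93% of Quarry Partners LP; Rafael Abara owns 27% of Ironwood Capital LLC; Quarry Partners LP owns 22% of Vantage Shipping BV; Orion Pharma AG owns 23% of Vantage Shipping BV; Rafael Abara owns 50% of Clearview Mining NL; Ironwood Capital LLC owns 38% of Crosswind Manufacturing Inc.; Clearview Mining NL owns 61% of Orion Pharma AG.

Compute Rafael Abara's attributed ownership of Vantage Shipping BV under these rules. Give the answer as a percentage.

24.4132%

Chain via Ironwood Capital LLC → Crosswind Manufacturing Inc. (R1): 27% × 38% × 24% = 2.4624% of Vantage Shipping BV.
Chain via Redpoint Services GmbH → Quarry Partners LP (R1): 73% × 93% × 22% = 14.9358% of Vantage Shipping BV.
Chain via Clearview Mining NL → Orion Pharma AG (R1): 50% × 61% × 23% = 7.015% of Vantage Shipping BV.
Aggregating (R2): 2.4624% + 14.9358% + 7.015% = 24.4132%.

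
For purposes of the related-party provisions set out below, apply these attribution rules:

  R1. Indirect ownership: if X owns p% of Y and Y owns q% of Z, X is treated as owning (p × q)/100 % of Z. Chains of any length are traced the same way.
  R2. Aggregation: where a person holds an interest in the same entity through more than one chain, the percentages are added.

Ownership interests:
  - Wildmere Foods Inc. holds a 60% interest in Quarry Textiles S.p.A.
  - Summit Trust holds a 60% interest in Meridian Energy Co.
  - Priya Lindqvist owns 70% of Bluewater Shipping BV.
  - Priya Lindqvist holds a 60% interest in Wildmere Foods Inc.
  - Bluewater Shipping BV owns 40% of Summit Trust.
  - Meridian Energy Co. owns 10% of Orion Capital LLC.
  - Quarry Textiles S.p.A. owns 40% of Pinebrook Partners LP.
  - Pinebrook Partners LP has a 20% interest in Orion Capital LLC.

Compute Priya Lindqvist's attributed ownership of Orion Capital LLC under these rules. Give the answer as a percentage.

4.56%

Chain via Bluewater Shipping BV → Summit Trust → Meridian Energy Co. (R1): 70% × 40% × 60% × 10% = 1.68% of Orion Capital LLC.
Chain via Wildmere Foods Inc. → Quarry Textiles S.p.A. → Pinebrook Partners LP (R1): 60% × 60% × 40% × 20% = 2.88% of Orion Capital LLC.
Aggregating (R2): 1.68% + 2.88% = 4.56%.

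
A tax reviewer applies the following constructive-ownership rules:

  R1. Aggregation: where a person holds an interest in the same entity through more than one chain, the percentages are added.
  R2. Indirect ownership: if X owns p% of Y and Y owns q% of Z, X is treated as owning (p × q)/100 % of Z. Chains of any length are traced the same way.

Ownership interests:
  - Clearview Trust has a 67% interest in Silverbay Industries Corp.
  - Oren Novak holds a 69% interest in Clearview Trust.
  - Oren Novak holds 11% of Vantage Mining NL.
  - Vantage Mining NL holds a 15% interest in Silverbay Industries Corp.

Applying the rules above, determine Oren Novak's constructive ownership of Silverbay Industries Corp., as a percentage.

47.88%

Chain via Clearview Trust (R2): 69% × 67% = 46.23% of Silverbay Industries Corp.
Chain via Vantage Mining NL (R2): 11% × 15% = 1.65% of Silverbay Industries Corp.
Aggregating (R1): 46.23% + 1.65% = 47.88%.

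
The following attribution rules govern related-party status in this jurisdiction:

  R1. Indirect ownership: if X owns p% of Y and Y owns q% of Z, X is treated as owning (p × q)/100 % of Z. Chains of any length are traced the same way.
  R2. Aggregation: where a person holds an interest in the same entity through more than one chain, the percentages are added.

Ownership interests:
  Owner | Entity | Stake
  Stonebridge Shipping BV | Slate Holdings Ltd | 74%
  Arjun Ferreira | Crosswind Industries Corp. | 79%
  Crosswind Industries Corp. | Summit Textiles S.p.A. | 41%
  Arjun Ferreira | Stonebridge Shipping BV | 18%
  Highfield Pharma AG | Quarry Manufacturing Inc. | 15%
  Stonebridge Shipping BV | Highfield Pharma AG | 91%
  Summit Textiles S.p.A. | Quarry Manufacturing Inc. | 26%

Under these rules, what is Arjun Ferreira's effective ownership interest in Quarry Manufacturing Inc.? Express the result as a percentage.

Chain via Stonebridge Shipping BV → Highfield Pharma AG (R1): 18% × 91% × 15% = 2.457% of Quarry Manufacturing Inc.
Chain via Crosswind Industries Corp. → Summit Textiles S.p.A. (R1): 79% × 41% × 26% = 8.4214% of Quarry Manufacturing Inc.
Aggregating (R2): 2.457% + 8.4214% = 10.8784%.

10.8784%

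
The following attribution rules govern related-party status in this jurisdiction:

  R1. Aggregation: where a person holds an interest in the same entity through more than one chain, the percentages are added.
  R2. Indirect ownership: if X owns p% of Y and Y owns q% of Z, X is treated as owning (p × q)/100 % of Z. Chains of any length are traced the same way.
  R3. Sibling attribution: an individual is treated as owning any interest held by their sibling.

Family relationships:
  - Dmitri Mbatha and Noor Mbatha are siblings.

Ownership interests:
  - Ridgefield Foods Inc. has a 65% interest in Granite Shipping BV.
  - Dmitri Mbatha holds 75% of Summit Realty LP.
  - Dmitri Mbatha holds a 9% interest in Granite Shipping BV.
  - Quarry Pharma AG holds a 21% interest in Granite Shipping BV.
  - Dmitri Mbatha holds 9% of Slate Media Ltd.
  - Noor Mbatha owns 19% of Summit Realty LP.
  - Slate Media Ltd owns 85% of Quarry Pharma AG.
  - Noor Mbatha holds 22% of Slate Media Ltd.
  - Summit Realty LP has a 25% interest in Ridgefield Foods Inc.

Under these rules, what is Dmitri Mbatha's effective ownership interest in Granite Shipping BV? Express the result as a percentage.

29.8085%

By sibling attribution (R3), Dmitri Mbatha is treated as also owning Noor Mbatha's interest in Slate Media Ltd, giving 9% + 22% = 31%.
By sibling attribution (R3), Dmitri Mbatha is treated as also owning Noor Mbatha's interest in Summit Realty LP, giving 75% + 19% = 94%.
Chain via Slate Media Ltd → Quarry Pharma AG (R2): 31% × 85% × 21% = 5.5335% of Granite Shipping BV.
Chain via Summit Realty LP → Ridgefield Foods Inc. (R2): 94% × 25% × 65% = 15.275% of Granite Shipping BV.
Direct interest in Granite Shipping BV: 9%.
Aggregating (R1): 5.5335% + 15.275% + 9% = 29.8085%.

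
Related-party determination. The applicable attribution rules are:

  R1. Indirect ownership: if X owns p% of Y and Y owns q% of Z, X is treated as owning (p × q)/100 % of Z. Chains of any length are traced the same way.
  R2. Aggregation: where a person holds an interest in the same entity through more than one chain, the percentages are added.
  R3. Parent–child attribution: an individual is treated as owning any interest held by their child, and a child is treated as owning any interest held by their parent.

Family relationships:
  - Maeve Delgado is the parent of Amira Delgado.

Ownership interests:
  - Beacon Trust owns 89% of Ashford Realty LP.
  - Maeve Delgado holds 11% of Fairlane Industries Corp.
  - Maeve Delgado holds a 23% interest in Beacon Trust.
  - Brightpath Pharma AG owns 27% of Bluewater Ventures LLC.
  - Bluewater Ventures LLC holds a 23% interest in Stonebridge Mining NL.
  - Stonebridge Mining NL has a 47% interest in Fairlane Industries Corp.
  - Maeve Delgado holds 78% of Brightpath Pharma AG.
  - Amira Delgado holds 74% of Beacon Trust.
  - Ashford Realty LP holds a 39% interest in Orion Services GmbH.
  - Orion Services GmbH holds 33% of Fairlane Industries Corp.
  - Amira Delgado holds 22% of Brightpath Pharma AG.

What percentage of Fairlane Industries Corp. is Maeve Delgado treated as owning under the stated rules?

By parent–child attribution (R3), Maeve Delgado is treated as also owning Amira Delgado's interest in Brightpath Pharma AG, giving 78% + 22% = 100%.
By parent–child attribution (R3), Maeve Delgado is treated as also owning Amira Delgado's interest in Beacon Trust, giving 23% + 74% = 97%.
Chain via Brightpath Pharma AG → Bluewater Ventures LLC → Stonebridge Mining NL (R1): 100% × 27% × 23% × 47% = 2.9187% of Fairlane Industries Corp.
Chain via Beacon Trust → Ashford Realty LP → Orion Services GmbH (R1): 97% × 89% × 39% × 33% = 11.110671% of Fairlane Industries Corp.
Direct interest in Fairlane Industries Corp: 11%.
Aggregating (R2): 2.9187% + 11.110671% + 11% = 25.029371%.

25.029371%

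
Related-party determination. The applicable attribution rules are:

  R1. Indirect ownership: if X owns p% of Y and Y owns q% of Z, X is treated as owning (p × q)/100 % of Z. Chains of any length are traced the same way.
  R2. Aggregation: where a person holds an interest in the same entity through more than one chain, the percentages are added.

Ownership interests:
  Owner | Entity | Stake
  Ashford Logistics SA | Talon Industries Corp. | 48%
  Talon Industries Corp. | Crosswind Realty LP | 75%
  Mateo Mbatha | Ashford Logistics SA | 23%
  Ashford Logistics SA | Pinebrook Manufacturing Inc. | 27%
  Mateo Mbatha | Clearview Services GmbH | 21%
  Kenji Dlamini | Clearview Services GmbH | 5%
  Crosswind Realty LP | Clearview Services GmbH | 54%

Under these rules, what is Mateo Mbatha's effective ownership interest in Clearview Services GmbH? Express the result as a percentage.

Chain via Ashford Logistics SA → Talon Industries Corp. → Crosswind Realty LP (R1): 23% × 48% × 75% × 54% = 4.4712% of Clearview Services GmbH.
Direct interest in Clearview Services GmbH: 21%.
Aggregating (R2): 4.4712% + 21% = 25.4712%.

25.4712%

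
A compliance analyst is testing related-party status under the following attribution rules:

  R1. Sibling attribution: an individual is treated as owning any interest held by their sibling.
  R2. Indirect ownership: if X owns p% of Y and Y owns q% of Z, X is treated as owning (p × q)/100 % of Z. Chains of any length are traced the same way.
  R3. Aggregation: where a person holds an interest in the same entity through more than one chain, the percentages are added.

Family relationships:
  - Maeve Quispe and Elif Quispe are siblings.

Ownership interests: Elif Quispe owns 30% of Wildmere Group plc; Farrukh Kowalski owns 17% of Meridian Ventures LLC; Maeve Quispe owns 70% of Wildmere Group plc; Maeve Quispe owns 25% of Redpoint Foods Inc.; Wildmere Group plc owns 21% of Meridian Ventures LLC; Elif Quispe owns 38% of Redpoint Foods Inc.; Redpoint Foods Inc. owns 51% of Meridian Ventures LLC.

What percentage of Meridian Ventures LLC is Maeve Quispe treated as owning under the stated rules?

By sibling attribution (R1), Maeve Quispe is treated as also owning Elif Quispe's interest in Wildmere Group plc, giving 70% + 30% = 100%.
By sibling attribution (R1), Maeve Quispe is treated as also owning Elif Quispe's interest in Redpoint Foods Inc, giving 25% + 38% = 63%.
Chain via Wildmere Group plc (R2): 100% × 21% = 21% of Meridian Ventures LLC.
Chain via Redpoint Foods Inc. (R2): 63% × 51% = 32.13% of Meridian Ventures LLC.
Aggregating (R3): 21% + 32.13% = 53.13%.

53.13%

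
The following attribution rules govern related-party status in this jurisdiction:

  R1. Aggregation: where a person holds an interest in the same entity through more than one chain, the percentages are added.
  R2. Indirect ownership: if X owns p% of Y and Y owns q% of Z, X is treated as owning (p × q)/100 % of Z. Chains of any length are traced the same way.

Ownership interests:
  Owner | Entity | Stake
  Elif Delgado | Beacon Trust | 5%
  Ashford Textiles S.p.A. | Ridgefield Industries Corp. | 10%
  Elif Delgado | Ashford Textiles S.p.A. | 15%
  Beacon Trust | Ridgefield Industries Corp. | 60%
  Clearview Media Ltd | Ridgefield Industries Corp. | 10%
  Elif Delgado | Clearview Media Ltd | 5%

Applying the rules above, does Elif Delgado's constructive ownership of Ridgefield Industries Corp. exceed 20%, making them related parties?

No

Chain via Ashford Textiles S.p.A. (R2): 15% × 10% = 1.5% of Ridgefield Industries Corp.
Chain via Beacon Trust (R2): 5% × 60% = 3% of Ridgefield Industries Corp.
Chain via Clearview Media Ltd (R2): 5% × 10% = 0.5% of Ridgefield Industries Corp.
Aggregating (R1): 1.5% + 3% + 0.5% = 5%.
5% does not exceed the 20% threshold, so Elif is not a related party to Ridgefield Industries Corp.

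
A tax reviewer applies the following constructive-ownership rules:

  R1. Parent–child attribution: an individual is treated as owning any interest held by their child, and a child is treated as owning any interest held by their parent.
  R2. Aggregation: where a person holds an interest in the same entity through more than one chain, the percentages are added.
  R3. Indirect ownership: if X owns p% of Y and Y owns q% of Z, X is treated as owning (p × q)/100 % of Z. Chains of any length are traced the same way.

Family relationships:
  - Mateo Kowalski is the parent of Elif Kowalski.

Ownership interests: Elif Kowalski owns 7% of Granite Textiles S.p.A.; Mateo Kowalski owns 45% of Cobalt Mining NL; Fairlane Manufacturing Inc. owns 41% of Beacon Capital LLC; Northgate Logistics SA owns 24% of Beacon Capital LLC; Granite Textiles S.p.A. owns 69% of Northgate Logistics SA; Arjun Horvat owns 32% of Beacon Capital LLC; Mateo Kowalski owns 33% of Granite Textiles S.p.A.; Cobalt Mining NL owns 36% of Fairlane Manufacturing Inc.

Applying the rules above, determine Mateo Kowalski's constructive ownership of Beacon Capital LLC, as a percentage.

By parent–child attribution (R1), Mateo Kowalski is treated as also owning Elif Kowalski's interest in Granite Textiles S.p.A, giving 33% + 7% = 40%.
Chain via Granite Textiles S.p.A. → Northgate Logistics SA (R3): 40% × 69% × 24% = 6.624% of Beacon Capital LLC.
Chain via Cobalt Mining NL → Fairlane Manufacturing Inc. (R3): 45% × 36% × 41% = 6.642% of Beacon Capital LLC.
Aggregating (R2): 6.624% + 6.642% = 13.266%.

13.266%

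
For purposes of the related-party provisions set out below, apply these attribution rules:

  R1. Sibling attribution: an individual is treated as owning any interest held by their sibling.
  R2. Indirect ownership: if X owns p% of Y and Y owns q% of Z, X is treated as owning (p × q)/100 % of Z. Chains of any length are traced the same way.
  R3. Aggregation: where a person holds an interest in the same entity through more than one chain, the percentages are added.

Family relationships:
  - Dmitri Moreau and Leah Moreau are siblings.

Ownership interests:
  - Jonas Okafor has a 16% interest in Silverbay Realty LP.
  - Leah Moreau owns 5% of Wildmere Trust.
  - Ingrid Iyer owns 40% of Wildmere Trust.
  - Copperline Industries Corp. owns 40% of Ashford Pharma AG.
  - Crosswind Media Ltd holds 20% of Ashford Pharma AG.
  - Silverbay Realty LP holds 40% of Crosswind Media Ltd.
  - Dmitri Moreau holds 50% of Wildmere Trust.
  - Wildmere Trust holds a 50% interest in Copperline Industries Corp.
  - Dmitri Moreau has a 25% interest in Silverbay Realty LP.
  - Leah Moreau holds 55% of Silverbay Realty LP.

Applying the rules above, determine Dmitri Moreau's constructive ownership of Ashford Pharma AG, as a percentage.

By sibling attribution (R1), Dmitri Moreau is treated as also owning Leah Moreau's interest in Silverbay Realty LP, giving 25% + 55% = 80%.
By sibling attribution (R1), Dmitri Moreau is treated as also owning Leah Moreau's interest in Wildmere Trust, giving 50% + 5% = 55%.
Chain via Silverbay Realty LP → Crosswind Media Ltd (R2): 80% × 40% × 20% = 6.4% of Ashford Pharma AG.
Chain via Wildmere Trust → Copperline Industries Corp. (R2): 55% × 50% × 40% = 11% of Ashford Pharma AG.
Aggregating (R3): 6.4% + 11% = 17.4%.

17.4%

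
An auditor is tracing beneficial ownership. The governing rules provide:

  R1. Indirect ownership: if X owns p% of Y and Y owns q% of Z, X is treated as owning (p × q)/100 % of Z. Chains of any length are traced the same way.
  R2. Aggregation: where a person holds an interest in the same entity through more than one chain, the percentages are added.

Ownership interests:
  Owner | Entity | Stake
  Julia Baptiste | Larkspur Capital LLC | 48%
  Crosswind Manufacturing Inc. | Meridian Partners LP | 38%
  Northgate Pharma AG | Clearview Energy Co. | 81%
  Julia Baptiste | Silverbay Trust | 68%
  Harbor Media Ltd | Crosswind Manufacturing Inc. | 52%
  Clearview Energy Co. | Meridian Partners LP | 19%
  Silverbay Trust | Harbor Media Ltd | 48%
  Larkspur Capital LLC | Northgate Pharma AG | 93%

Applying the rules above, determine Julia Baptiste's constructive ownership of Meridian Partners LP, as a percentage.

13.31976%

Chain via Larkspur Capital LLC → Northgate Pharma AG → Clearview Energy Co. (R1): 48% × 93% × 81% × 19% = 6.870096% of Meridian Partners LP.
Chain via Silverbay Trust → Harbor Media Ltd → Crosswind Manufacturing Inc. (R1): 68% × 48% × 52% × 38% = 6.449664% of Meridian Partners LP.
Aggregating (R2): 6.870096% + 6.449664% = 13.31976%.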